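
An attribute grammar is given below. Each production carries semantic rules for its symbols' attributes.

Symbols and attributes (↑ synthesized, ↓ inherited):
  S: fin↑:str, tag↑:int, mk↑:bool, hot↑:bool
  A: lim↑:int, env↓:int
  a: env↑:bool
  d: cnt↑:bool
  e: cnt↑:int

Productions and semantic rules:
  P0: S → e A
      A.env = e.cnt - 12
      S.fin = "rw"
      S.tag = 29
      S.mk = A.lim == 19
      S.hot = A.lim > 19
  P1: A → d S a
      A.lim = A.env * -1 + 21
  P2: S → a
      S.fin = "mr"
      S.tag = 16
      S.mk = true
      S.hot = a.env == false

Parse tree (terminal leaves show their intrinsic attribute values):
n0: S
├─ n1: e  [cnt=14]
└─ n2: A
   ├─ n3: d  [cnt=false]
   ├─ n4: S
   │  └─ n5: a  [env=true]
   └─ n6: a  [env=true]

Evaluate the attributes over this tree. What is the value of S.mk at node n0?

true

1. n1.cnt = 14  [terminal]
2. n2.env = 2  [e.cnt - 12]
3. n3.cnt = false  [terminal]
4. n5.env = true  [terminal]
5. n4.fin = "mr"  ["mr"]
6. n4.tag = 16  [16]
7. n4.mk = true  [true]
8. n4.hot = false  [a.env == false]
9. n6.env = true  [terminal]
10. n2.lim = 19  [A.env * -1 + 21]
11. n0.fin = "rw"  ["rw"]
12. n0.tag = 29  [29]
13. n0.mk = true  [A.lim == 19]
14. n0.hot = false  [A.lim > 19]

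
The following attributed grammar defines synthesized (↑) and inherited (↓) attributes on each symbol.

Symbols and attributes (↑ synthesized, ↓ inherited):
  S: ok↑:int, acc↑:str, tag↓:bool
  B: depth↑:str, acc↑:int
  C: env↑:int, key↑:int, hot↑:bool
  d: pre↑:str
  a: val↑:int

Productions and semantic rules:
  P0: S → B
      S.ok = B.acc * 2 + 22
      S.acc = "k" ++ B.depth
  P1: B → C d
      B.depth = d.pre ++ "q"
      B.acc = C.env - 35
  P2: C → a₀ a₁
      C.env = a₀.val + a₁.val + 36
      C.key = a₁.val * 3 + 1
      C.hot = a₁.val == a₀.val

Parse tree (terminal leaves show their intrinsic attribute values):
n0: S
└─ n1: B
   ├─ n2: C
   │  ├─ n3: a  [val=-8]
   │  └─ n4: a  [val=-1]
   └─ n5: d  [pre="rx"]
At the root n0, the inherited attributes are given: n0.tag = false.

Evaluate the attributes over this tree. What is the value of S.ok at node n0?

1. n0.tag = false  [given at root]
2. n3.val = -8  [terminal]
3. n4.val = -1  [terminal]
4. n2.env = 27  [a₀.val + a₁.val + 36]
5. n2.key = -2  [a₁.val * 3 + 1]
6. n2.hot = false  [a₁.val == a₀.val]
7. n5.pre = "rx"  [terminal]
8. n1.depth = "rxq"  [d.pre ++ "q"]
9. n1.acc = -8  [C.env - 35]
10. n0.ok = 6  [B.acc * 2 + 22]
11. n0.acc = "krxq"  ["k" ++ B.depth]

6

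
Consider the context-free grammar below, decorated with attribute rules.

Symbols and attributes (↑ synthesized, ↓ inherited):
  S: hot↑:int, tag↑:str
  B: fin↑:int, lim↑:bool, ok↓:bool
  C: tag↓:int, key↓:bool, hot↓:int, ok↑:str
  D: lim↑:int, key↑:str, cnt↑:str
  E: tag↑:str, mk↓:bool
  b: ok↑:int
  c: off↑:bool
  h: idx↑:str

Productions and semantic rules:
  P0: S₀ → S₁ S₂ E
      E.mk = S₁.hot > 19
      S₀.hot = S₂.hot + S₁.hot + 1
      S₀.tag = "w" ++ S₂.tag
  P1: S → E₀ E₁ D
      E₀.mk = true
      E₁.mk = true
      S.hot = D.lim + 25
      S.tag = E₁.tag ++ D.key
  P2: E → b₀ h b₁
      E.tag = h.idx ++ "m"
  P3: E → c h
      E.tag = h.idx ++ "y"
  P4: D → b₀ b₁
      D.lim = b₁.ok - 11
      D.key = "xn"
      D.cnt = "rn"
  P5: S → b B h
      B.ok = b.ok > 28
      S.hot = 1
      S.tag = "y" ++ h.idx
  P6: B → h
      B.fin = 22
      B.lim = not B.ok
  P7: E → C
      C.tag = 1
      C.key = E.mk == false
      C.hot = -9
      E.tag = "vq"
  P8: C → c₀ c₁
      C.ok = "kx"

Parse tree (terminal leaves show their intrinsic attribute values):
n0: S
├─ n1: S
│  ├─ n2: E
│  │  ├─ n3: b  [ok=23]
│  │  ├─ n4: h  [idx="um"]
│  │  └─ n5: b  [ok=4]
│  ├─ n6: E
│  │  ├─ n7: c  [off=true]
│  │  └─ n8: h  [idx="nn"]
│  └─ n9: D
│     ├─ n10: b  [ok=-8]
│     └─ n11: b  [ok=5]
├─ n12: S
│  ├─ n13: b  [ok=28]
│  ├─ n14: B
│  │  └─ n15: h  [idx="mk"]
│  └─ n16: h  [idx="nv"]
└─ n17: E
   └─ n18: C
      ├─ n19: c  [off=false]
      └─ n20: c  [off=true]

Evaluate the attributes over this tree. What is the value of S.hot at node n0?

1. n2.mk = true  [true]
2. n3.ok = 23  [terminal]
3. n4.idx = "um"  [terminal]
4. n5.ok = 4  [terminal]
5. n2.tag = "umm"  [h.idx ++ "m"]
6. n6.mk = true  [true]
7. n7.off = true  [terminal]
8. n8.idx = "nn"  [terminal]
9. n6.tag = "nny"  [h.idx ++ "y"]
10. n10.ok = -8  [terminal]
11. n11.ok = 5  [terminal]
12. n9.lim = -6  [b₁.ok - 11]
13. n9.key = "xn"  ["xn"]
14. n9.cnt = "rn"  ["rn"]
15. n1.hot = 19  [D.lim + 25]
16. n1.tag = "nnyxn"  [E₁.tag ++ D.key]
17. n13.ok = 28  [terminal]
18. n14.ok = false  [b.ok > 28]
19. n15.idx = "mk"  [terminal]
20. n14.fin = 22  [22]
21. n14.lim = true  [not B.ok]
22. n16.idx = "nv"  [terminal]
23. n12.hot = 1  [1]
24. n12.tag = "ynv"  ["y" ++ h.idx]
25. n17.mk = false  [S₁.hot > 19]
26. n18.tag = 1  [1]
27. n18.key = true  [E.mk == false]
28. n18.hot = -9  [-9]
29. n19.off = false  [terminal]
30. n20.off = true  [terminal]
31. n18.ok = "kx"  ["kx"]
32. n17.tag = "vq"  ["vq"]
33. n0.hot = 21  [S₂.hot + S₁.hot + 1]
34. n0.tag = "wynv"  ["w" ++ S₂.tag]

21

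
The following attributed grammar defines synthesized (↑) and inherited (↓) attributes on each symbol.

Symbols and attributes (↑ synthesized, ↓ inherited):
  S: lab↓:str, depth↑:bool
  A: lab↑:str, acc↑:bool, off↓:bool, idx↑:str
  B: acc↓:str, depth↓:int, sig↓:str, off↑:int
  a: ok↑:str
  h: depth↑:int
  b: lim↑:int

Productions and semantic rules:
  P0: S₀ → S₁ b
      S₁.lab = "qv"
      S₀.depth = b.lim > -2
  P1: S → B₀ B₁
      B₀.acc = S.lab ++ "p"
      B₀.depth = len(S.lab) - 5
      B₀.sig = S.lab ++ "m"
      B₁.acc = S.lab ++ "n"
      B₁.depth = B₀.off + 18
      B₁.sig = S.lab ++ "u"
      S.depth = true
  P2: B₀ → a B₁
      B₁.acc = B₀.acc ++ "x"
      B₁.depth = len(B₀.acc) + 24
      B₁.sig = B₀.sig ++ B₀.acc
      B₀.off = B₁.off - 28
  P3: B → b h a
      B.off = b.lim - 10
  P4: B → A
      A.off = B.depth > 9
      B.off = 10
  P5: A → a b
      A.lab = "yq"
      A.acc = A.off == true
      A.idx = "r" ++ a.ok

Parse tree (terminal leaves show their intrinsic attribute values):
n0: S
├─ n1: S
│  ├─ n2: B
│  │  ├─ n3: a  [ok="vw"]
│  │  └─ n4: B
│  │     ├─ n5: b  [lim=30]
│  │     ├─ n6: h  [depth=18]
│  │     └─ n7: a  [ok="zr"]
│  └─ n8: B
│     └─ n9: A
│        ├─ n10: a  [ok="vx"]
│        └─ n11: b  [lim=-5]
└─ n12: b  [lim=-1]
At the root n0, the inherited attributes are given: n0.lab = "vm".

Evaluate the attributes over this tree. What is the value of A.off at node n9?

true

1. n0.lab = "vm"  [given at root]
2. n1.lab = "qv"  ["qv"]
3. n2.acc = "qvp"  [S.lab ++ "p"]
4. n2.depth = -3  [len(S.lab) - 5]
5. n2.sig = "qvm"  [S.lab ++ "m"]
6. n3.ok = "vw"  [terminal]
7. n4.acc = "qvpx"  [B₀.acc ++ "x"]
8. n4.depth = 27  [len(B₀.acc) + 24]
9. n4.sig = "qvmqvp"  [B₀.sig ++ B₀.acc]
10. n5.lim = 30  [terminal]
11. n6.depth = 18  [terminal]
12. n7.ok = "zr"  [terminal]
13. n4.off = 20  [b.lim - 10]
14. n2.off = -8  [B₁.off - 28]
15. n8.acc = "qvn"  [S.lab ++ "n"]
16. n8.depth = 10  [B₀.off + 18]
17. n8.sig = "qvu"  [S.lab ++ "u"]
18. n9.off = true  [B.depth > 9]
19. n10.ok = "vx"  [terminal]
20. n11.lim = -5  [terminal]
21. n9.lab = "yq"  ["yq"]
22. n9.acc = true  [A.off == true]
23. n9.idx = "rvx"  ["r" ++ a.ok]
24. n8.off = 10  [10]
25. n1.depth = true  [true]
26. n12.lim = -1  [terminal]
27. n0.depth = true  [b.lim > -2]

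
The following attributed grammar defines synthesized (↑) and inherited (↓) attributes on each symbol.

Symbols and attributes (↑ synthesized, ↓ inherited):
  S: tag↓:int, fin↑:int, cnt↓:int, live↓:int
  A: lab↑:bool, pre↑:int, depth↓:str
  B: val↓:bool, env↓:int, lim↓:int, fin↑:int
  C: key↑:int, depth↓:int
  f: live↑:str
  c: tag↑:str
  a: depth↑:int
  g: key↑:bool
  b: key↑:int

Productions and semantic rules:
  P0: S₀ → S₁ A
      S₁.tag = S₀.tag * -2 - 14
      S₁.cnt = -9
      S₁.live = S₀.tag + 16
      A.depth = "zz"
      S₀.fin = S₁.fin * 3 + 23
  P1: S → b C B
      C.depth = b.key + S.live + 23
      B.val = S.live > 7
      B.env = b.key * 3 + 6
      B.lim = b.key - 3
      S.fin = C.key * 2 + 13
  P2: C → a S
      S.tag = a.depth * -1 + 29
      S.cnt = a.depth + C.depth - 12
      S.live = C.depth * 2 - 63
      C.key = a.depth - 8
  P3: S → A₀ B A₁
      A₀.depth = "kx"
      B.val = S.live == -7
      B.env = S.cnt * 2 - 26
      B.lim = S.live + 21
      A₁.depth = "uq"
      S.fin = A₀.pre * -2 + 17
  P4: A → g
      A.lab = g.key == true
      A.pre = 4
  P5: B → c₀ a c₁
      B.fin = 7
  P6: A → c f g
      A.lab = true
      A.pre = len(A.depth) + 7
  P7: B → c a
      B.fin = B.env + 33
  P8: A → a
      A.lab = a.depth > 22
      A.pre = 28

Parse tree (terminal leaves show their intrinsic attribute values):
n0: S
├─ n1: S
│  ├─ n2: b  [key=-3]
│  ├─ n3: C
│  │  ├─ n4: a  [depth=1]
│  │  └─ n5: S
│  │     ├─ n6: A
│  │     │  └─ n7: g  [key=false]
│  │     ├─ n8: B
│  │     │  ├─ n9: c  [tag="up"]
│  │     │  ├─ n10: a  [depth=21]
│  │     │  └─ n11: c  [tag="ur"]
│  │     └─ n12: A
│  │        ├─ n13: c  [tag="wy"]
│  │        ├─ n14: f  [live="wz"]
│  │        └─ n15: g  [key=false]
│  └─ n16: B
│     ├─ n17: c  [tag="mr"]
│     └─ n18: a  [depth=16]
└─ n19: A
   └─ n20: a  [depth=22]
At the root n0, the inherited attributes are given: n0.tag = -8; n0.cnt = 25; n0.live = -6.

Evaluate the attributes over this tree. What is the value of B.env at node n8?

8

1. n0.tag = -8  [given at root]
2. n0.cnt = 25  [given at root]
3. n0.live = -6  [given at root]
4. n1.tag = 2  [S₀.tag * -2 - 14]
5. n1.cnt = -9  [-9]
6. n1.live = 8  [S₀.tag + 16]
7. n2.key = -3  [terminal]
8. n3.depth = 28  [b.key + S.live + 23]
9. n4.depth = 1  [terminal]
10. n5.tag = 28  [a.depth * -1 + 29]
11. n5.cnt = 17  [a.depth + C.depth - 12]
12. n5.live = -7  [C.depth * 2 - 63]
13. n6.depth = "kx"  ["kx"]
14. n7.key = false  [terminal]
15. n6.lab = false  [g.key == true]
16. n6.pre = 4  [4]
17. n8.val = true  [S.live == -7]
18. n8.env = 8  [S.cnt * 2 - 26]
19. n8.lim = 14  [S.live + 21]
20. n9.tag = "up"  [terminal]
21. n10.depth = 21  [terminal]
22. n11.tag = "ur"  [terminal]
23. n8.fin = 7  [7]
24. n12.depth = "uq"  ["uq"]
25. n13.tag = "wy"  [terminal]
26. n14.live = "wz"  [terminal]
27. n15.key = false  [terminal]
28. n12.lab = true  [true]
29. n12.pre = 9  [len(A.depth) + 7]
30. n5.fin = 9  [A₀.pre * -2 + 17]
31. n3.key = -7  [a.depth - 8]
32. n16.val = true  [S.live > 7]
33. n16.env = -3  [b.key * 3 + 6]
34. n16.lim = -6  [b.key - 3]
35. n17.tag = "mr"  [terminal]
36. n18.depth = 16  [terminal]
37. n16.fin = 30  [B.env + 33]
38. n1.fin = -1  [C.key * 2 + 13]
39. n19.depth = "zz"  ["zz"]
40. n20.depth = 22  [terminal]
41. n19.lab = false  [a.depth > 22]
42. n19.pre = 28  [28]
43. n0.fin = 20  [S₁.fin * 3 + 23]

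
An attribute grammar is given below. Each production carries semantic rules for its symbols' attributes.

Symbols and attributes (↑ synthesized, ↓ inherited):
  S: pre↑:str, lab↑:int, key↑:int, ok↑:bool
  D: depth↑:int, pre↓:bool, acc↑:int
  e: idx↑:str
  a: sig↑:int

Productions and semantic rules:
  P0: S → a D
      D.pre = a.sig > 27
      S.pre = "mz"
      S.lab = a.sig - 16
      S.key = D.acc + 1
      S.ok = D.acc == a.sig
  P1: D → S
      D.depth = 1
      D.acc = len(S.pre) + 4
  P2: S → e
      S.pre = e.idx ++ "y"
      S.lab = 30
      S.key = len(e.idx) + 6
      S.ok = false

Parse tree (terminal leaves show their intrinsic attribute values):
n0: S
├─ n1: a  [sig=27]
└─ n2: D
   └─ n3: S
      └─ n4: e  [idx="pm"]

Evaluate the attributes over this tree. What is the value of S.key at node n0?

1. n1.sig = 27  [terminal]
2. n2.pre = false  [a.sig > 27]
3. n4.idx = "pm"  [terminal]
4. n3.pre = "pmy"  [e.idx ++ "y"]
5. n3.lab = 30  [30]
6. n3.key = 8  [len(e.idx) + 6]
7. n3.ok = false  [false]
8. n2.depth = 1  [1]
9. n2.acc = 7  [len(S.pre) + 4]
10. n0.pre = "mz"  ["mz"]
11. n0.lab = 11  [a.sig - 16]
12. n0.key = 8  [D.acc + 1]
13. n0.ok = false  [D.acc == a.sig]

8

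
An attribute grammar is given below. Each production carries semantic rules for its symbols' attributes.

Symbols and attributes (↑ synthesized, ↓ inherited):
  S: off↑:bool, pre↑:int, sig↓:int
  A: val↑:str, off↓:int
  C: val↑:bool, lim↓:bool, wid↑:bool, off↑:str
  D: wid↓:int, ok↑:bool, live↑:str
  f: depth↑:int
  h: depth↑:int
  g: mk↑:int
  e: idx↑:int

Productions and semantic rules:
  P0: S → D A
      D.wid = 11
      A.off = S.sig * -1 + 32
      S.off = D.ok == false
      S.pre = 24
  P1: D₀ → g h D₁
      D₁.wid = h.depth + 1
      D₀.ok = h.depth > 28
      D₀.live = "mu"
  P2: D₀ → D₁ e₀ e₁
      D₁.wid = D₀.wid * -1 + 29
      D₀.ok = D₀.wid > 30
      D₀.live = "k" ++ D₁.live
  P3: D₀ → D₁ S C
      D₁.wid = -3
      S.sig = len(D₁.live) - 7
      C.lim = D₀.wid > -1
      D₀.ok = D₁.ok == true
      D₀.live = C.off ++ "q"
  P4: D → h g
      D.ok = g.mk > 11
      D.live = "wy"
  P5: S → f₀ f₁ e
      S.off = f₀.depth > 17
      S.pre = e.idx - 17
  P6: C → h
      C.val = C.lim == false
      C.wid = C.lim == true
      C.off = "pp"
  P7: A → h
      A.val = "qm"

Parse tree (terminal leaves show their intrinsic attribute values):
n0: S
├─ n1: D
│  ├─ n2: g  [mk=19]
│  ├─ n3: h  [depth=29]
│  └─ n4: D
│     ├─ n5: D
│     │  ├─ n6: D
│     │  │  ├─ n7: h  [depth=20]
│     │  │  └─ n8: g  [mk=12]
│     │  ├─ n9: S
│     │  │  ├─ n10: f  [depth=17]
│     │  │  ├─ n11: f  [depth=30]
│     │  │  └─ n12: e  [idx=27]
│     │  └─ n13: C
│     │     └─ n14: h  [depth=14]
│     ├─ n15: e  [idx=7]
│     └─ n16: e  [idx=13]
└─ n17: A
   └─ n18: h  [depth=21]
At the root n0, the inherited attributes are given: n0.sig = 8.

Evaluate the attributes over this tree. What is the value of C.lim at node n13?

false

1. n0.sig = 8  [given at root]
2. n1.wid = 11  [11]
3. n2.mk = 19  [terminal]
4. n3.depth = 29  [terminal]
5. n4.wid = 30  [h.depth + 1]
6. n5.wid = -1  [D₀.wid * -1 + 29]
7. n6.wid = -3  [-3]
8. n7.depth = 20  [terminal]
9. n8.mk = 12  [terminal]
10. n6.ok = true  [g.mk > 11]
11. n6.live = "wy"  ["wy"]
12. n9.sig = -5  [len(D₁.live) - 7]
13. n10.depth = 17  [terminal]
14. n11.depth = 30  [terminal]
15. n12.idx = 27  [terminal]
16. n9.off = false  [f₀.depth > 17]
17. n9.pre = 10  [e.idx - 17]
18. n13.lim = false  [D₀.wid > -1]
19. n14.depth = 14  [terminal]
20. n13.val = true  [C.lim == false]
21. n13.wid = false  [C.lim == true]
22. n13.off = "pp"  ["pp"]
23. n5.ok = true  [D₁.ok == true]
24. n5.live = "ppq"  [C.off ++ "q"]
25. n15.idx = 7  [terminal]
26. n16.idx = 13  [terminal]
27. n4.ok = false  [D₀.wid > 30]
28. n4.live = "kppq"  ["k" ++ D₁.live]
29. n1.ok = true  [h.depth > 28]
30. n1.live = "mu"  ["mu"]
31. n17.off = 24  [S.sig * -1 + 32]
32. n18.depth = 21  [terminal]
33. n17.val = "qm"  ["qm"]
34. n0.off = false  [D.ok == false]
35. n0.pre = 24  [24]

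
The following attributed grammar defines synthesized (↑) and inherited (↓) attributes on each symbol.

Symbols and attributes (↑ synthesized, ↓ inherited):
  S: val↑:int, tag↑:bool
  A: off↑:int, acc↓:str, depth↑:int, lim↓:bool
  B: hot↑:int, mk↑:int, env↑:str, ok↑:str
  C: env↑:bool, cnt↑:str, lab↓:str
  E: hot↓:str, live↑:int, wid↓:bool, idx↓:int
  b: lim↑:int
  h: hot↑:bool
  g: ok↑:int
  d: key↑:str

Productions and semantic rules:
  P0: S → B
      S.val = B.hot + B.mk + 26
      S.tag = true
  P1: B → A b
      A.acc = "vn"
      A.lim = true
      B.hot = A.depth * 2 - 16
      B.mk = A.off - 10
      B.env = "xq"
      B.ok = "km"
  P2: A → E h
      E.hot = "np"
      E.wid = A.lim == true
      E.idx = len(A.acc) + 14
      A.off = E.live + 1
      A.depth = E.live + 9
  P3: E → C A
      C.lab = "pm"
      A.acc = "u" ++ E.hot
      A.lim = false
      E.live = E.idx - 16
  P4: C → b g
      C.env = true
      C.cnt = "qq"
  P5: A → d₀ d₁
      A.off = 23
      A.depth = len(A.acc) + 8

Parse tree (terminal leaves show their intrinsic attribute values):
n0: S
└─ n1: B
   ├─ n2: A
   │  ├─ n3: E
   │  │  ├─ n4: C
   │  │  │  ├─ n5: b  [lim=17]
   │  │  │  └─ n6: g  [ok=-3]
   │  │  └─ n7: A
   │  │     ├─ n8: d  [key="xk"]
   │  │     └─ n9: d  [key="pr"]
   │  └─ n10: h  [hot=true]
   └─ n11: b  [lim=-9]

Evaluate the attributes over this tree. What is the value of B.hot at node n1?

2

1. n2.acc = "vn"  ["vn"]
2. n2.lim = true  [true]
3. n3.hot = "np"  ["np"]
4. n3.wid = true  [A.lim == true]
5. n3.idx = 16  [len(A.acc) + 14]
6. n4.lab = "pm"  ["pm"]
7. n5.lim = 17  [terminal]
8. n6.ok = -3  [terminal]
9. n4.env = true  [true]
10. n4.cnt = "qq"  ["qq"]
11. n7.acc = "unp"  ["u" ++ E.hot]
12. n7.lim = false  [false]
13. n8.key = "xk"  [terminal]
14. n9.key = "pr"  [terminal]
15. n7.off = 23  [23]
16. n7.depth = 11  [len(A.acc) + 8]
17. n3.live = 0  [E.idx - 16]
18. n10.hot = true  [terminal]
19. n2.off = 1  [E.live + 1]
20. n2.depth = 9  [E.live + 9]
21. n11.lim = -9  [terminal]
22. n1.hot = 2  [A.depth * 2 - 16]
23. n1.mk = -9  [A.off - 10]
24. n1.env = "xq"  ["xq"]
25. n1.ok = "km"  ["km"]
26. n0.val = 19  [B.hot + B.mk + 26]
27. n0.tag = true  [true]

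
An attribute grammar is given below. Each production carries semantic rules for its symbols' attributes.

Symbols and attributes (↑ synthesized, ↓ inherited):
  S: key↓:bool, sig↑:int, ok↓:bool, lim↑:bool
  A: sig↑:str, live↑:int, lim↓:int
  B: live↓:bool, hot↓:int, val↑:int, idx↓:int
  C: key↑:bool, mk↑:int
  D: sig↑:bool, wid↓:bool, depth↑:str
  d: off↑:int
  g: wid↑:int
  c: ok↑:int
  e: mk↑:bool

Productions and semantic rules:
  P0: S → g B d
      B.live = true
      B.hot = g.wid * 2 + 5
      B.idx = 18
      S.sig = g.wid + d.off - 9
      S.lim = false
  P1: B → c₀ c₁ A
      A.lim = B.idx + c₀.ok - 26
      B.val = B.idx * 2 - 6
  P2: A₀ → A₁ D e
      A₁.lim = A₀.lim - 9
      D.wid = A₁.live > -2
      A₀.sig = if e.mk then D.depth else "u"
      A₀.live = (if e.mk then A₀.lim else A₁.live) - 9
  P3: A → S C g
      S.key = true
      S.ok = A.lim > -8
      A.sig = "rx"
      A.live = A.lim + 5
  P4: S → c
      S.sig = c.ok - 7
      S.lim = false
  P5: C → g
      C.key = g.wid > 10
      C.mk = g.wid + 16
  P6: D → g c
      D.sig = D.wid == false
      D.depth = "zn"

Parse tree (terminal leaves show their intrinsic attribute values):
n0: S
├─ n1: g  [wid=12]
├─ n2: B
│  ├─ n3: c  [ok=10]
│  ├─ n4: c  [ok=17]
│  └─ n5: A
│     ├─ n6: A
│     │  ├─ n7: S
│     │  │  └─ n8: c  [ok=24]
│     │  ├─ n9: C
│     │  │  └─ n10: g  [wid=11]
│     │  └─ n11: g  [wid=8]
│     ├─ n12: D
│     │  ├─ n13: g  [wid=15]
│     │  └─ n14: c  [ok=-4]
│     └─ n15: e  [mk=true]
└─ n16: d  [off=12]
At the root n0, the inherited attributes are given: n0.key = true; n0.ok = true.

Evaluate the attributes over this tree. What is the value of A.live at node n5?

1. n0.key = true  [given at root]
2. n0.ok = true  [given at root]
3. n1.wid = 12  [terminal]
4. n2.live = true  [true]
5. n2.hot = 29  [g.wid * 2 + 5]
6. n2.idx = 18  [18]
7. n3.ok = 10  [terminal]
8. n4.ok = 17  [terminal]
9. n5.lim = 2  [B.idx + c₀.ok - 26]
10. n6.lim = -7  [A₀.lim - 9]
11. n7.key = true  [true]
12. n7.ok = true  [A.lim > -8]
13. n8.ok = 24  [terminal]
14. n7.sig = 17  [c.ok - 7]
15. n7.lim = false  [false]
16. n10.wid = 11  [terminal]
17. n9.key = true  [g.wid > 10]
18. n9.mk = 27  [g.wid + 16]
19. n11.wid = 8  [terminal]
20. n6.sig = "rx"  ["rx"]
21. n6.live = -2  [A.lim + 5]
22. n12.wid = false  [A₁.live > -2]
23. n13.wid = 15  [terminal]
24. n14.ok = -4  [terminal]
25. n12.sig = true  [D.wid == false]
26. n12.depth = "zn"  ["zn"]
27. n15.mk = true  [terminal]
28. n5.sig = "zn"  [if e.mk then D.depth else "u"]
29. n5.live = -7  [(if e.mk then A₀.lim else A₁.live) - 9]
30. n2.val = 30  [B.idx * 2 - 6]
31. n16.off = 12  [terminal]
32. n0.sig = 15  [g.wid + d.off - 9]
33. n0.lim = false  [false]

-7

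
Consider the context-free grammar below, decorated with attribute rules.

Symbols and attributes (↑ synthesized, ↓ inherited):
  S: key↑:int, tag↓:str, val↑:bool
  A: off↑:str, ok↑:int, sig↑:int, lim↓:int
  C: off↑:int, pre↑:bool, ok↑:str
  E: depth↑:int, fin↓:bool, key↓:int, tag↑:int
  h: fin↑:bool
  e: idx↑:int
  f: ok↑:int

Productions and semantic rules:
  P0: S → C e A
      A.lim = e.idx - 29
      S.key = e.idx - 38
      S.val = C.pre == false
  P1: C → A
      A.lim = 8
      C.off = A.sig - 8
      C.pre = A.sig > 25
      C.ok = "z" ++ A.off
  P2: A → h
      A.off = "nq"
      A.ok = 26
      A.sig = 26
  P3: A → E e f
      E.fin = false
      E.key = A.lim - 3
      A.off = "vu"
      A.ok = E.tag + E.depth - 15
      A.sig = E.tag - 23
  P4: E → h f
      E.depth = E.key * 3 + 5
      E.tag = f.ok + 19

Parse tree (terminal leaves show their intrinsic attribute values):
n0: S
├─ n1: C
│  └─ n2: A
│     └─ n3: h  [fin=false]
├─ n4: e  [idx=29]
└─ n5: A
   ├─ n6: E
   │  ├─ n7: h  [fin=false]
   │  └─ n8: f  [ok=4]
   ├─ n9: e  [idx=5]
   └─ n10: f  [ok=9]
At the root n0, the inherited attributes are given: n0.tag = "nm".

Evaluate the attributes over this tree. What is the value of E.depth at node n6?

-4

1. n0.tag = "nm"  [given at root]
2. n2.lim = 8  [8]
3. n3.fin = false  [terminal]
4. n2.off = "nq"  ["nq"]
5. n2.ok = 26  [26]
6. n2.sig = 26  [26]
7. n1.off = 18  [A.sig - 8]
8. n1.pre = true  [A.sig > 25]
9. n1.ok = "znq"  ["z" ++ A.off]
10. n4.idx = 29  [terminal]
11. n5.lim = 0  [e.idx - 29]
12. n6.fin = false  [false]
13. n6.key = -3  [A.lim - 3]
14. n7.fin = false  [terminal]
15. n8.ok = 4  [terminal]
16. n6.depth = -4  [E.key * 3 + 5]
17. n6.tag = 23  [f.ok + 19]
18. n9.idx = 5  [terminal]
19. n10.ok = 9  [terminal]
20. n5.off = "vu"  ["vu"]
21. n5.ok = 4  [E.tag + E.depth - 15]
22. n5.sig = 0  [E.tag - 23]
23. n0.key = -9  [e.idx - 38]
24. n0.val = false  [C.pre == false]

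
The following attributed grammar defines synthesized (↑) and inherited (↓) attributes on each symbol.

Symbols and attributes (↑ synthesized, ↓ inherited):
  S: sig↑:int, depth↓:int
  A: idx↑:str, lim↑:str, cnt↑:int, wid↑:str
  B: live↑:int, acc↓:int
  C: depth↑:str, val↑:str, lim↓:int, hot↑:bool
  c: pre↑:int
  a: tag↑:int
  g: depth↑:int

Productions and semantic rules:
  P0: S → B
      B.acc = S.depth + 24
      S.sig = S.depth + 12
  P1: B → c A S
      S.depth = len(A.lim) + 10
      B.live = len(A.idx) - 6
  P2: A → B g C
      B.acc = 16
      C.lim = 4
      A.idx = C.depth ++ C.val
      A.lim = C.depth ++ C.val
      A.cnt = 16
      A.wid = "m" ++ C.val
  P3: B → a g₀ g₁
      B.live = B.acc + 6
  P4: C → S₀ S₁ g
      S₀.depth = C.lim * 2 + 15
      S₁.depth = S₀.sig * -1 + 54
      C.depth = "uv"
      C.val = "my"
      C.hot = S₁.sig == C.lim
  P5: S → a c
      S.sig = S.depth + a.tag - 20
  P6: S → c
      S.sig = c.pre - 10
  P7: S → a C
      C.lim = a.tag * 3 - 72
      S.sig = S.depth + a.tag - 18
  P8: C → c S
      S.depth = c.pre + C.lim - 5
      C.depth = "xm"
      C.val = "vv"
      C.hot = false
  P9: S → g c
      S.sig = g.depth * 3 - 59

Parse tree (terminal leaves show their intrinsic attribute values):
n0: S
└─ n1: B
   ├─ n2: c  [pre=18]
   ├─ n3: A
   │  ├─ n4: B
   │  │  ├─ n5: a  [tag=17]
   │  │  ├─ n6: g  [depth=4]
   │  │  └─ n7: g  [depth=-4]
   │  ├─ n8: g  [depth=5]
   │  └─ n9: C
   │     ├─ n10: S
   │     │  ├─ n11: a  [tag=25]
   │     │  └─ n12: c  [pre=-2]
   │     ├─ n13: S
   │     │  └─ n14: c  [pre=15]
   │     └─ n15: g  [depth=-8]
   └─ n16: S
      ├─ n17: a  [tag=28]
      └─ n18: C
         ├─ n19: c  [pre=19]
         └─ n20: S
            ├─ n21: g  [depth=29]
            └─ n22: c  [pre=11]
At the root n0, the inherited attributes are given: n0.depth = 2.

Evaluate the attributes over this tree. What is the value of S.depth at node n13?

1. n0.depth = 2  [given at root]
2. n1.acc = 26  [S.depth + 24]
3. n2.pre = 18  [terminal]
4. n4.acc = 16  [16]
5. n5.tag = 17  [terminal]
6. n6.depth = 4  [terminal]
7. n7.depth = -4  [terminal]
8. n4.live = 22  [B.acc + 6]
9. n8.depth = 5  [terminal]
10. n9.lim = 4  [4]
11. n10.depth = 23  [C.lim * 2 + 15]
12. n11.tag = 25  [terminal]
13. n12.pre = -2  [terminal]
14. n10.sig = 28  [S.depth + a.tag - 20]
15. n13.depth = 26  [S₀.sig * -1 + 54]
16. n14.pre = 15  [terminal]
17. n13.sig = 5  [c.pre - 10]
18. n15.depth = -8  [terminal]
19. n9.depth = "uv"  ["uv"]
20. n9.val = "my"  ["my"]
21. n9.hot = false  [S₁.sig == C.lim]
22. n3.idx = "uvmy"  [C.depth ++ C.val]
23. n3.lim = "uvmy"  [C.depth ++ C.val]
24. n3.cnt = 16  [16]
25. n3.wid = "mmy"  ["m" ++ C.val]
26. n16.depth = 14  [len(A.lim) + 10]
27. n17.tag = 28  [terminal]
28. n18.lim = 12  [a.tag * 3 - 72]
29. n19.pre = 19  [terminal]
30. n20.depth = 26  [c.pre + C.lim - 5]
31. n21.depth = 29  [terminal]
32. n22.pre = 11  [terminal]
33. n20.sig = 28  [g.depth * 3 - 59]
34. n18.depth = "xm"  ["xm"]
35. n18.val = "vv"  ["vv"]
36. n18.hot = false  [false]
37. n16.sig = 24  [S.depth + a.tag - 18]
38. n1.live = -2  [len(A.idx) - 6]
39. n0.sig = 14  [S.depth + 12]

26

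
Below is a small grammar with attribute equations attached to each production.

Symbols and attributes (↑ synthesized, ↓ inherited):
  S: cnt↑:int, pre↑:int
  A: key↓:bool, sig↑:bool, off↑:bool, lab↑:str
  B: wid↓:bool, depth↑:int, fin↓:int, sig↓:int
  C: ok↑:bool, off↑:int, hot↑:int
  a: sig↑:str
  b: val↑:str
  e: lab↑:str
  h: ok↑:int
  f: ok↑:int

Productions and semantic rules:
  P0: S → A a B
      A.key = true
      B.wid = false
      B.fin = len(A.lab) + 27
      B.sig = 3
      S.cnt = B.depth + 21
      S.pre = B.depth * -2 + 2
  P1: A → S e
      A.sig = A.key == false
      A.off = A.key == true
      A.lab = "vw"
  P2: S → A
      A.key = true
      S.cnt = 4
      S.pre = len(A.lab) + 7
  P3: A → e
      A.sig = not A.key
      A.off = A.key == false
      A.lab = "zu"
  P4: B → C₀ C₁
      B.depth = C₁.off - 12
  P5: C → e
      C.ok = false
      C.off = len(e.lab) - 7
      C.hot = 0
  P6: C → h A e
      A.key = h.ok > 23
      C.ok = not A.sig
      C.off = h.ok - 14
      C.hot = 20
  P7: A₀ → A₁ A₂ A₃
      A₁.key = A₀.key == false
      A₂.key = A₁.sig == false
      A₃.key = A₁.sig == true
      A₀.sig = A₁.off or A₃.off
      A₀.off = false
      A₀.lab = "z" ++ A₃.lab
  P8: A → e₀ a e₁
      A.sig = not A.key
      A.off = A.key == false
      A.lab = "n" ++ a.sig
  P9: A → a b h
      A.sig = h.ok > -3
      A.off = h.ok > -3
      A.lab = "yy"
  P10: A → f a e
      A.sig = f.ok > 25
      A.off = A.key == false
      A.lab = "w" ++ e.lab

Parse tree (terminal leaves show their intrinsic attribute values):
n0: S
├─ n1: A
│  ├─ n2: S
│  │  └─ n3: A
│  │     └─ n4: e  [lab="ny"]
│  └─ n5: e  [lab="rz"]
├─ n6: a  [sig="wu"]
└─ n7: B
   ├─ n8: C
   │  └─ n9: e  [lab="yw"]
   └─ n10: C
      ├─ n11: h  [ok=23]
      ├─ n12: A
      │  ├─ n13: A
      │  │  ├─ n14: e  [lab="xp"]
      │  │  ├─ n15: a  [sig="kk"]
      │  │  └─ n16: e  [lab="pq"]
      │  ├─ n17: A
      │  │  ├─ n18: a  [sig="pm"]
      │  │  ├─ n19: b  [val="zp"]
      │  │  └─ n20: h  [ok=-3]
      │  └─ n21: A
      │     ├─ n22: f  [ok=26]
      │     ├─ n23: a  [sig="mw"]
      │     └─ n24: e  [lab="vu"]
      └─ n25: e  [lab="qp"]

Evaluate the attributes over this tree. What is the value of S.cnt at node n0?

1. n1.key = true  [true]
2. n3.key = true  [true]
3. n4.lab = "ny"  [terminal]
4. n3.sig = false  [not A.key]
5. n3.off = false  [A.key == false]
6. n3.lab = "zu"  ["zu"]
7. n2.cnt = 4  [4]
8. n2.pre = 9  [len(A.lab) + 7]
9. n5.lab = "rz"  [terminal]
10. n1.sig = false  [A.key == false]
11. n1.off = true  [A.key == true]
12. n1.lab = "vw"  ["vw"]
13. n6.sig = "wu"  [terminal]
14. n7.wid = false  [false]
15. n7.fin = 29  [len(A.lab) + 27]
16. n7.sig = 3  [3]
17. n9.lab = "yw"  [terminal]
18. n8.ok = false  [false]
19. n8.off = -5  [len(e.lab) - 7]
20. n8.hot = 0  [0]
21. n11.ok = 23  [terminal]
22. n12.key = false  [h.ok > 23]
23. n13.key = true  [A₀.key == false]
24. n14.lab = "xp"  [terminal]
25. n15.sig = "kk"  [terminal]
26. n16.lab = "pq"  [terminal]
27. n13.sig = false  [not A.key]
28. n13.off = false  [A.key == false]
29. n13.lab = "nkk"  ["n" ++ a.sig]
30. n17.key = true  [A₁.sig == false]
31. n18.sig = "pm"  [terminal]
32. n19.val = "zp"  [terminal]
33. n20.ok = -3  [terminal]
34. n17.sig = false  [h.ok > -3]
35. n17.off = false  [h.ok > -3]
36. n17.lab = "yy"  ["yy"]
37. n21.key = false  [A₁.sig == true]
38. n22.ok = 26  [terminal]
39. n23.sig = "mw"  [terminal]
40. n24.lab = "vu"  [terminal]
41. n21.sig = true  [f.ok > 25]
42. n21.off = true  [A.key == false]
43. n21.lab = "wvu"  ["w" ++ e.lab]
44. n12.sig = true  [A₁.off or A₃.off]
45. n12.off = false  [false]
46. n12.lab = "zwvu"  ["z" ++ A₃.lab]
47. n25.lab = "qp"  [terminal]
48. n10.ok = false  [not A.sig]
49. n10.off = 9  [h.ok - 14]
50. n10.hot = 20  [20]
51. n7.depth = -3  [C₁.off - 12]
52. n0.cnt = 18  [B.depth + 21]
53. n0.pre = 8  [B.depth * -2 + 2]

18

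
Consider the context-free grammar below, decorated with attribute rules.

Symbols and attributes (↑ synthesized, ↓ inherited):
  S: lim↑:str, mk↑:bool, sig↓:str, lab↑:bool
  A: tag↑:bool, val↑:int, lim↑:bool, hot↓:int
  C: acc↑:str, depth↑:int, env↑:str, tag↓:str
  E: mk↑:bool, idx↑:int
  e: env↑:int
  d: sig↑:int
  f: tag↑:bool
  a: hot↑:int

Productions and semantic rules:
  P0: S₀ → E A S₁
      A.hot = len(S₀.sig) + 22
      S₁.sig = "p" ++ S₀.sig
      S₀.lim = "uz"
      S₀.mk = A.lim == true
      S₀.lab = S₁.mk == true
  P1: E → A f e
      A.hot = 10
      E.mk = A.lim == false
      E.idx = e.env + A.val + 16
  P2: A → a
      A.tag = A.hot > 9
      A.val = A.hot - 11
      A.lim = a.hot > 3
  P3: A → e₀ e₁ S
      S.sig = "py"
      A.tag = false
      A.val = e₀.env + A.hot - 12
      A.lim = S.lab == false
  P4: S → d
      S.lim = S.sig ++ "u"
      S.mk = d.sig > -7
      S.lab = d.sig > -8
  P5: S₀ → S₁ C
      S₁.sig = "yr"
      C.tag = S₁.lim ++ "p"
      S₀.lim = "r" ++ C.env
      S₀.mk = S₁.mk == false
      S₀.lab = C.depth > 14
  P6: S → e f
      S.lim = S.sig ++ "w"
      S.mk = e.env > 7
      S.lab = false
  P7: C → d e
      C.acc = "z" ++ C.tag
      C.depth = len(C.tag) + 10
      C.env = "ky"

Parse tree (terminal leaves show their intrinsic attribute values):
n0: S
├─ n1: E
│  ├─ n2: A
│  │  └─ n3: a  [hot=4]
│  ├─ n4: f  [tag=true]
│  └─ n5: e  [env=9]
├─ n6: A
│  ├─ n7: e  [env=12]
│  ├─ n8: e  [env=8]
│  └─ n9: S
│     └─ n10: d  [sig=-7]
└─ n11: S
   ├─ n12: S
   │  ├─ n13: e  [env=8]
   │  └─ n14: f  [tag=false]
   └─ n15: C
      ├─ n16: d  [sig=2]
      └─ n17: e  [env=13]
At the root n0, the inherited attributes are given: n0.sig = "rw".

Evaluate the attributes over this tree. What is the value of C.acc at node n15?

"zyrwp"

1. n0.sig = "rw"  [given at root]
2. n2.hot = 10  [10]
3. n3.hot = 4  [terminal]
4. n2.tag = true  [A.hot > 9]
5. n2.val = -1  [A.hot - 11]
6. n2.lim = true  [a.hot > 3]
7. n4.tag = true  [terminal]
8. n5.env = 9  [terminal]
9. n1.mk = false  [A.lim == false]
10. n1.idx = 24  [e.env + A.val + 16]
11. n6.hot = 24  [len(S₀.sig) + 22]
12. n7.env = 12  [terminal]
13. n8.env = 8  [terminal]
14. n9.sig = "py"  ["py"]
15. n10.sig = -7  [terminal]
16. n9.lim = "pyu"  [S.sig ++ "u"]
17. n9.mk = false  [d.sig > -7]
18. n9.lab = true  [d.sig > -8]
19. n6.tag = false  [false]
20. n6.val = 24  [e₀.env + A.hot - 12]
21. n6.lim = false  [S.lab == false]
22. n11.sig = "prw"  ["p" ++ S₀.sig]
23. n12.sig = "yr"  ["yr"]
24. n13.env = 8  [terminal]
25. n14.tag = false  [terminal]
26. n12.lim = "yrw"  [S.sig ++ "w"]
27. n12.mk = true  [e.env > 7]
28. n12.lab = false  [false]
29. n15.tag = "yrwp"  [S₁.lim ++ "p"]
30. n16.sig = 2  [terminal]
31. n17.env = 13  [terminal]
32. n15.acc = "zyrwp"  ["z" ++ C.tag]
33. n15.depth = 14  [len(C.tag) + 10]
34. n15.env = "ky"  ["ky"]
35. n11.lim = "rky"  ["r" ++ C.env]
36. n11.mk = false  [S₁.mk == false]
37. n11.lab = false  [C.depth > 14]
38. n0.lim = "uz"  ["uz"]
39. n0.mk = false  [A.lim == true]
40. n0.lab = false  [S₁.mk == true]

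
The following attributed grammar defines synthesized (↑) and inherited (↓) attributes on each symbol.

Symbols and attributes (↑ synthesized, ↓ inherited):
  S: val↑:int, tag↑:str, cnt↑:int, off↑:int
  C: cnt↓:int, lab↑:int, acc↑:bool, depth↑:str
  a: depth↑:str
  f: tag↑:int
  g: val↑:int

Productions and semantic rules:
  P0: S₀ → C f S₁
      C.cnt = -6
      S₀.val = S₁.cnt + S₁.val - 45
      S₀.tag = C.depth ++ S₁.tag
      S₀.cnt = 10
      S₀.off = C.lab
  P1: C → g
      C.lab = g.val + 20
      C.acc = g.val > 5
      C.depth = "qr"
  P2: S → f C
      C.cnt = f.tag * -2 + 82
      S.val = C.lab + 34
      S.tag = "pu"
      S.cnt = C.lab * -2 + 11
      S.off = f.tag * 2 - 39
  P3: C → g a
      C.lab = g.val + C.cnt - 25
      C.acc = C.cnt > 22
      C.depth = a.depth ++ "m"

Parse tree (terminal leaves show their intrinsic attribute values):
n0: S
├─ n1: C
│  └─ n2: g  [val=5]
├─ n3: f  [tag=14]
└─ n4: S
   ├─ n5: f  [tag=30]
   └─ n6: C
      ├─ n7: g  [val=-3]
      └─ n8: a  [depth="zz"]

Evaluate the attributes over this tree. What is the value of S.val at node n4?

28

1. n1.cnt = -6  [-6]
2. n2.val = 5  [terminal]
3. n1.lab = 25  [g.val + 20]
4. n1.acc = false  [g.val > 5]
5. n1.depth = "qr"  ["qr"]
6. n3.tag = 14  [terminal]
7. n5.tag = 30  [terminal]
8. n6.cnt = 22  [f.tag * -2 + 82]
9. n7.val = -3  [terminal]
10. n8.depth = "zz"  [terminal]
11. n6.lab = -6  [g.val + C.cnt - 25]
12. n6.acc = false  [C.cnt > 22]
13. n6.depth = "zzm"  [a.depth ++ "m"]
14. n4.val = 28  [C.lab + 34]
15. n4.tag = "pu"  ["pu"]
16. n4.cnt = 23  [C.lab * -2 + 11]
17. n4.off = 21  [f.tag * 2 - 39]
18. n0.val = 6  [S₁.cnt + S₁.val - 45]
19. n0.tag = "qrpu"  [C.depth ++ S₁.tag]
20. n0.cnt = 10  [10]
21. n0.off = 25  [C.lab]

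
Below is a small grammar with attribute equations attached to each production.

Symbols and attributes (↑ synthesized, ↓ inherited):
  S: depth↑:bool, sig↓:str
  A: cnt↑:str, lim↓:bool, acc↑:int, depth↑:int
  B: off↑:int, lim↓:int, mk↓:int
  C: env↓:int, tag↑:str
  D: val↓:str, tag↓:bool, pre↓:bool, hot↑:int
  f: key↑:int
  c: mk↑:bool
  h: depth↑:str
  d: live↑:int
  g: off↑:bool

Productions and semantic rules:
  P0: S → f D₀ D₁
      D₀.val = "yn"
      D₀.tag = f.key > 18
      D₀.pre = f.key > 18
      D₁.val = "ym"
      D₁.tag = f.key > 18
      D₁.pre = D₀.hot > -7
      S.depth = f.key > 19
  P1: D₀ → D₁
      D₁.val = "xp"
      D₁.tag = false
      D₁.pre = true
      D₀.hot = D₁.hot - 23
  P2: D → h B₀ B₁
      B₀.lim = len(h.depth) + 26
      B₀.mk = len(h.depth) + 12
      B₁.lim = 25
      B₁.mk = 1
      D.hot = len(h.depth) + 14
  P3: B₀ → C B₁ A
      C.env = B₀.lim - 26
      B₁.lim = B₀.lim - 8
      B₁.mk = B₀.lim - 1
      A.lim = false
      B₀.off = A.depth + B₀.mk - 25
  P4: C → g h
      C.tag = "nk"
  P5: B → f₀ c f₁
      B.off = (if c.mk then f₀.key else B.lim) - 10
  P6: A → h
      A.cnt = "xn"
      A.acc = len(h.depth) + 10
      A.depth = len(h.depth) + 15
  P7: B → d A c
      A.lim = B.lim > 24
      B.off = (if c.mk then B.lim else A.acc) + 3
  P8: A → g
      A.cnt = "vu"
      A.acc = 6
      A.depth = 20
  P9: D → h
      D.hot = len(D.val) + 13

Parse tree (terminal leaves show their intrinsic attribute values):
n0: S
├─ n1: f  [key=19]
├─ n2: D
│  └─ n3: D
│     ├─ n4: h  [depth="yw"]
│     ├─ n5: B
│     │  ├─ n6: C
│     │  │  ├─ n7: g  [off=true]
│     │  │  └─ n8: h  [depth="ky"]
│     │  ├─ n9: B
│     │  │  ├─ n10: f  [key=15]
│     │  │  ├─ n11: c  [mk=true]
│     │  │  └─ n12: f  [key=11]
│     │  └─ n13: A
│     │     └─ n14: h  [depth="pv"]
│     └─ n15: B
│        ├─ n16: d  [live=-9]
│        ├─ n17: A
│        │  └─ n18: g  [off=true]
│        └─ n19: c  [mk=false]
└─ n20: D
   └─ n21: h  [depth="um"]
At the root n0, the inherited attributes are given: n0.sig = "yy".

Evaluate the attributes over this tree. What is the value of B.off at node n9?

1. n0.sig = "yy"  [given at root]
2. n1.key = 19  [terminal]
3. n2.val = "yn"  ["yn"]
4. n2.tag = true  [f.key > 18]
5. n2.pre = true  [f.key > 18]
6. n3.val = "xp"  ["xp"]
7. n3.tag = false  [false]
8. n3.pre = true  [true]
9. n4.depth = "yw"  [terminal]
10. n5.lim = 28  [len(h.depth) + 26]
11. n5.mk = 14  [len(h.depth) + 12]
12. n6.env = 2  [B₀.lim - 26]
13. n7.off = true  [terminal]
14. n8.depth = "ky"  [terminal]
15. n6.tag = "nk"  ["nk"]
16. n9.lim = 20  [B₀.lim - 8]
17. n9.mk = 27  [B₀.lim - 1]
18. n10.key = 15  [terminal]
19. n11.mk = true  [terminal]
20. n12.key = 11  [terminal]
21. n9.off = 5  [(if c.mk then f₀.key else B.lim) - 10]
22. n13.lim = false  [false]
23. n14.depth = "pv"  [terminal]
24. n13.cnt = "xn"  ["xn"]
25. n13.acc = 12  [len(h.depth) + 10]
26. n13.depth = 17  [len(h.depth) + 15]
27. n5.off = 6  [A.depth + B₀.mk - 25]
28. n15.lim = 25  [25]
29. n15.mk = 1  [1]
30. n16.live = -9  [terminal]
31. n17.lim = true  [B.lim > 24]
32. n18.off = true  [terminal]
33. n17.cnt = "vu"  ["vu"]
34. n17.acc = 6  [6]
35. n17.depth = 20  [20]
36. n19.mk = false  [terminal]
37. n15.off = 9  [(if c.mk then B.lim else A.acc) + 3]
38. n3.hot = 16  [len(h.depth) + 14]
39. n2.hot = -7  [D₁.hot - 23]
40. n20.val = "ym"  ["ym"]
41. n20.tag = true  [f.key > 18]
42. n20.pre = false  [D₀.hot > -7]
43. n21.depth = "um"  [terminal]
44. n20.hot = 15  [len(D.val) + 13]
45. n0.depth = false  [f.key > 19]

5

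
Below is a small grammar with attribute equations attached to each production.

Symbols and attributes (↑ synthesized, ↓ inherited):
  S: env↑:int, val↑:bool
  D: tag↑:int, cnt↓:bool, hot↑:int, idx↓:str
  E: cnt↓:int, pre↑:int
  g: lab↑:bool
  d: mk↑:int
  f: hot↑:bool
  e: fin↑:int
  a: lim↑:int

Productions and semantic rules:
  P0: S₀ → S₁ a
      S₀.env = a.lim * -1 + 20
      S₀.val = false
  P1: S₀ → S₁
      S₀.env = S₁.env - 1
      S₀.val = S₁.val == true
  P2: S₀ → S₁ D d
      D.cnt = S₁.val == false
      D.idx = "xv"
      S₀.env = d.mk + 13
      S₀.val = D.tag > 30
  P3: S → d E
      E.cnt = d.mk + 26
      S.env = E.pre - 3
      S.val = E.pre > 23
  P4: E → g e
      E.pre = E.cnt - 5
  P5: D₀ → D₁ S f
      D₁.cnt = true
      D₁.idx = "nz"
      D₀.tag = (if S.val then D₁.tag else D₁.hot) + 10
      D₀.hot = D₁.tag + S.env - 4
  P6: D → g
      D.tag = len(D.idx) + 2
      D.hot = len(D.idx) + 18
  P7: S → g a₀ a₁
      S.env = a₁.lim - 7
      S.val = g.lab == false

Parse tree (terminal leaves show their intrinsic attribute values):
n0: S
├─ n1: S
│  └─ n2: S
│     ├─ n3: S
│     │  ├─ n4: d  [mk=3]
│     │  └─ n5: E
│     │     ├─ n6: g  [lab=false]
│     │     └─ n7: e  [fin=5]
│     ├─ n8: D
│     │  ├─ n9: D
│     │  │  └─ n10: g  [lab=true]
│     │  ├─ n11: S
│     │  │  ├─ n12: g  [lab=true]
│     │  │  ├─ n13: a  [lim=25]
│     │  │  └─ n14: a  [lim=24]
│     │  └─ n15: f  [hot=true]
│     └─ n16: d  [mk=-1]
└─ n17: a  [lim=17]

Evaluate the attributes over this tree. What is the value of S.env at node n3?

21

1. n4.mk = 3  [terminal]
2. n5.cnt = 29  [d.mk + 26]
3. n6.lab = false  [terminal]
4. n7.fin = 5  [terminal]
5. n5.pre = 24  [E.cnt - 5]
6. n3.env = 21  [E.pre - 3]
7. n3.val = true  [E.pre > 23]
8. n8.cnt = false  [S₁.val == false]
9. n8.idx = "xv"  ["xv"]
10. n9.cnt = true  [true]
11. n9.idx = "nz"  ["nz"]
12. n10.lab = true  [terminal]
13. n9.tag = 4  [len(D.idx) + 2]
14. n9.hot = 20  [len(D.idx) + 18]
15. n12.lab = true  [terminal]
16. n13.lim = 25  [terminal]
17. n14.lim = 24  [terminal]
18. n11.env = 17  [a₁.lim - 7]
19. n11.val = false  [g.lab == false]
20. n15.hot = true  [terminal]
21. n8.tag = 30  [(if S.val then D₁.tag else D₁.hot) + 10]
22. n8.hot = 17  [D₁.tag + S.env - 4]
23. n16.mk = -1  [terminal]
24. n2.env = 12  [d.mk + 13]
25. n2.val = false  [D.tag > 30]
26. n1.env = 11  [S₁.env - 1]
27. n1.val = false  [S₁.val == true]
28. n17.lim = 17  [terminal]
29. n0.env = 3  [a.lim * -1 + 20]
30. n0.val = false  [false]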